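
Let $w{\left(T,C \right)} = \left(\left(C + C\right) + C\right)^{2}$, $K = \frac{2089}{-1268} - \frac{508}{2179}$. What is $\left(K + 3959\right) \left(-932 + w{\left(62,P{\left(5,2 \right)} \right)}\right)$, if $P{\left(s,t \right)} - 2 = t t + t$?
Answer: $- \frac{973073496497}{690743} \approx -1.4087 \cdot 10^{6}$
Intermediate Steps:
$P{\left(s,t \right)} = 2 + t + t^{2}$ ($P{\left(s,t \right)} = 2 + \left(t t + t\right) = 2 + \left(t^{2} + t\right) = 2 + \left(t + t^{2}\right) = 2 + t + t^{2}$)
$K = - \frac{5196075}{2762972}$ ($K = 2089 \left(- \frac{1}{1268}\right) - \frac{508}{2179} = - \frac{2089}{1268} - \frac{508}{2179} = - \frac{5196075}{2762972} \approx -1.8806$)
$w{\left(T,C \right)} = 9 C^{2}$ ($w{\left(T,C \right)} = \left(2 C + C\right)^{2} = \left(3 C\right)^{2} = 9 C^{2}$)
$\left(K + 3959\right) \left(-932 + w{\left(62,P{\left(5,2 \right)} \right)}\right) = \left(- \frac{5196075}{2762972} + 3959\right) \left(-932 + 9 \left(2 + 2 + 2^{2}\right)^{2}\right) = \frac{10933410073 \left(-932 + 9 \left(2 + 2 + 4\right)^{2}\right)}{2762972} = \frac{10933410073 \left(-932 + 9 \cdot 8^{2}\right)}{2762972} = \frac{10933410073 \left(-932 + 9 \cdot 64\right)}{2762972} = \frac{10933410073 \left(-932 + 576\right)}{2762972} = \frac{10933410073}{2762972} \left(-356\right) = - \frac{973073496497}{690743}$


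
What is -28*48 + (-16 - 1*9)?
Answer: -1369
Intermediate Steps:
-28*48 + (-16 - 1*9) = -1344 + (-16 - 9) = -1344 - 25 = -1369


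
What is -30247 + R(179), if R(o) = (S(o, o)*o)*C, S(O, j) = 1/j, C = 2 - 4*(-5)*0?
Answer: -30245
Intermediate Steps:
C = 2 (C = 2 + 20*0 = 2 + 0 = 2)
R(o) = 2 (R(o) = (o/o)*2 = 1*2 = 2)
-30247 + R(179) = -30247 + 2 = -30245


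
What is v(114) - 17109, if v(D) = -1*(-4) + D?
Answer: -16991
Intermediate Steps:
v(D) = 4 + D
v(114) - 17109 = (4 + 114) - 17109 = 118 - 17109 = -16991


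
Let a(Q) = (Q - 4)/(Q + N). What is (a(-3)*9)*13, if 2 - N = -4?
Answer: -273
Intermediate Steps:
N = 6 (N = 2 - 1*(-4) = 2 + 4 = 6)
a(Q) = (-4 + Q)/(6 + Q) (a(Q) = (Q - 4)/(Q + 6) = (-4 + Q)/(6 + Q))
(a(-3)*9)*13 = (((-4 - 3)/(6 - 3))*9)*13 = ((-7/3)*9)*13 = (((⅓)*(-7))*9)*13 = -7/3*9*13 = -21*13 = -273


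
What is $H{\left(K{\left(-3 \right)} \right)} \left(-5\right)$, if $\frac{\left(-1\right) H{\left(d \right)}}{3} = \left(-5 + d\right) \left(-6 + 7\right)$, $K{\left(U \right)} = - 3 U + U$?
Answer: $15$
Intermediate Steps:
$K{\left(U \right)} = - 2 U$
$H{\left(d \right)} = 15 - 3 d$ ($H{\left(d \right)} = - 3 \left(-5 + d\right) \left(-6 + 7\right) = - 3 \left(-5 + d\right) 1 = - 3 \left(-5 + d\right) = 15 - 3 d$)
$H{\left(K{\left(-3 \right)} \right)} \left(-5\right) = \left(15 - 3 \left(\left(-2\right) \left(-3\right)\right)\right) \left(-5\right) = \left(15 - 18\right) \left(-5\right) = \left(-3\right) \left(-5\right) = 15$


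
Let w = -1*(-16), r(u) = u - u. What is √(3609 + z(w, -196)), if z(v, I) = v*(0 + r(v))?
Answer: 3*√401 ≈ 60.075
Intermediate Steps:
r(u) = 0
w = 16
z(v, I) = 0 (z(v, I) = v*(0 + 0) = v*0 = 0)
√(3609 + z(w, -196)) = √(3609 + 0) = √3609 = 3*√401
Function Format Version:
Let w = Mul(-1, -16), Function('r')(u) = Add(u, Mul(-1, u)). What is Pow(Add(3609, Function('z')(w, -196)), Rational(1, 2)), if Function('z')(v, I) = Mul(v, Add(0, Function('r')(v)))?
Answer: Mul(3, Pow(401, Rational(1, 2))) ≈ 60.075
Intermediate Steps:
Function('r')(u) = 0
w = 16
Function('z')(v, I) = 0 (Function('z')(v, I) = Mul(v, Add(0, 0)) = Mul(v, 0) = 0)
Pow(Add(3609, Function('z')(w, -196)), Rational(1, 2)) = Pow(Add(3609, 0), Rational(1, 2)) = Pow(3609, Rational(1, 2)) = Mul(3, Pow(401, Rational(1, 2)))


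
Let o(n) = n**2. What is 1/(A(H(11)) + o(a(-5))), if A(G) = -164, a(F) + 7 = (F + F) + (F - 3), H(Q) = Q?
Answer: 1/461 ≈ 0.0021692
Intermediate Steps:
a(F) = -10 + 3*F (a(F) = -7 + ((F + F) + (F - 3)) = -7 + (2*F + (-3 + F)) = -7 + (-3 + 3*F) = -10 + 3*F)
1/(A(H(11)) + o(a(-5))) = 1/(-164 + (-10 + 3*(-5))**2) = 1/(-164 + (-10 - 15)**2) = 1/(-164 + (-25)**2) = 1/(-164 + 625) = 1/461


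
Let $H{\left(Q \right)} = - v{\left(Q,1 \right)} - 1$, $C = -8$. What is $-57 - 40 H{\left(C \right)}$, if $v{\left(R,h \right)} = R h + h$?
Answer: $-297$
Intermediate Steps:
$v{\left(R,h \right)} = h + R h$
$H{\left(Q \right)} = -2 - Q$ ($H{\left(Q \right)} = - 1 \left(1 + Q\right) - 1 = - (1 + Q) - 1 = \left(-1 - Q\right) - 1 = -2 - Q$)
$-57 - 40 H{\left(C \right)} = -57 - 40 \left(-2 - -8\right) = -57 - 40 \left(-2 + 8\right) = -57 - 240 = -297$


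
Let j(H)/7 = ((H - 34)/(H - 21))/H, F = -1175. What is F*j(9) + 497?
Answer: -151949/108 ≈ -1406.9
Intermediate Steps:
j(H) = 7*(-34 + H)/(H*(-21 + H)) (j(H) = 7*(((H - 34)/(H - 21))/H) = 7*(((-34 + H)/(-21 + H))/H) = 7*((-34 + H)/(H*(-21 + H))) = 7*(-34 + H)/(H*(-21 + H)))
F*j(9) + 497 = -8225*(-34 + 9)/(9*(-21 + 9)) + 497 = -8225*(-25)/(9*(-12)) + 497 = -8225*(-1)*(-25)/(9*12) + 497 = -1175*175/108 + 497 = -205625/108 + 497 = -151949/108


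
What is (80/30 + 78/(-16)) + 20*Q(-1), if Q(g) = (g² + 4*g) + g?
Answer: -1973/24 ≈ -82.208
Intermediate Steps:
Q(g) = g² + 5*g
(80/30 + 78/(-16)) + 20*Q(-1) = (80/30 + 78/(-16)) + 20*(-(5 - 1)) = (80*(1/30) + 78*(-1/16)) + 20*(-1*4) = (8/3 - 39/8) + 20*(-4) = -53/24 - 80 = -1973/24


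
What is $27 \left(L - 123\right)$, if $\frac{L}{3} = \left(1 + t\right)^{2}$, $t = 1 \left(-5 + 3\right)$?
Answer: $-3240$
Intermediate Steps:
$t = -2$ ($t = 1 \left(-2\right) = -2$)
$L = 3$ ($L = 3 \left(1 - 2\right)^{2} = 3 \left(-1\right)^{2} = 3 \cdot 1 = 3$)
$27 \left(L - 123\right) = 27 \left(3 - 123\right) = 27 \left(-120\right) = -3240$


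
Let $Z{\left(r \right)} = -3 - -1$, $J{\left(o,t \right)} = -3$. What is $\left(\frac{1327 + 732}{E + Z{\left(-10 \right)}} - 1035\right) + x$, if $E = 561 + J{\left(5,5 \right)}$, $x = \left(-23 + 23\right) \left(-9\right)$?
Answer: $- \frac{573401}{556} \approx -1031.3$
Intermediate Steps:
$Z{\left(r \right)} = -2$ ($Z{\left(r \right)} = -3 + 1 = -2$)
$x = 0$ ($x = 0 \left(-9\right) = 0$)
$E = 558$ ($E = 561 - 3 = 558$)
$\left(\frac{1327 + 732}{E + Z{\left(-10 \right)}} - 1035\right) + x = \left(\frac{1327 + 732}{558 - 2} - 1035\right) + 0 = \left(\frac{2059}{556} - 1035\right) + 0 = - \frac{573401}{556} + 0 = - \frac{573401}{556}$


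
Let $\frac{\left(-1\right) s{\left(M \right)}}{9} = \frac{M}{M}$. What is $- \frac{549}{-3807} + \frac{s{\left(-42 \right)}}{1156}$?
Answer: $\frac{66709}{488988} \approx 0.13642$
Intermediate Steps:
$s{\left(M \right)} = -9$ ($s{\left(M \right)} = - 9 \frac{M}{M} = \left(-9\right) 1 = -9$)
$- \frac{549}{-3807} + \frac{s{\left(-42 \right)}}{1156} = - \frac{549}{-3807} - \frac{9}{1156} = \left(-549\right) \left(- \frac{1}{3807}\right) - \frac{9}{1156} = \frac{61}{423} - \frac{9}{1156} = \frac{66709}{488988}$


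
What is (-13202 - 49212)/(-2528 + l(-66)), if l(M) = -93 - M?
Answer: 62414/2555 ≈ 24.428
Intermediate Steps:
(-13202 - 49212)/(-2528 + l(-66)) = (-13202 - 49212)/(-2528 + (-93 - 1*(-66))) = -62414/(-2528 + (-93 + 66)) = -62414/(-2528 - 27) = -62414/(-2555) = -62414*(-1/2555) = 62414/2555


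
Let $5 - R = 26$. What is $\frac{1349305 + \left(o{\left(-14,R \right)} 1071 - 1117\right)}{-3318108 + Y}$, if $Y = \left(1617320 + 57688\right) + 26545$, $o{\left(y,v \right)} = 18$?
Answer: $- \frac{1367466}{1616555} \approx -0.84591$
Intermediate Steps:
$R = -21$ ($R = 5 - 26 = -21$)
$Y = 1701553$ ($Y = 1675008 + 26545 = 1701553$)
$\frac{1349305 + \left(o{\left(-14,R \right)} 1071 - 1117\right)}{-3318108 + Y} = \frac{1349305 + \left(18 \cdot 1071 - 1117\right)}{-3318108 + 1701553} = \frac{1349305 + \left(19278 - 1117\right)}{-1616555} = \left(1349305 + 18161\right) \left(- \frac{1}{1616555}\right) = 1367466 \left(- \frac{1}{1616555}\right) = - \frac{1367466}{1616555}$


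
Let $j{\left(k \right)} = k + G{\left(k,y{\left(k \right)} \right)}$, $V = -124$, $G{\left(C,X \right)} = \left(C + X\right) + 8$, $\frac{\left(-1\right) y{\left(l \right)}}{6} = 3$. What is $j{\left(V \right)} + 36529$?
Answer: $36271$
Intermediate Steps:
$y{\left(l \right)} = -18$ ($y{\left(l \right)} = \left(-6\right) 3 = -18$)
$G{\left(C,X \right)} = 8 + C + X$
$j{\left(k \right)} = -10 + 2 k$ ($j{\left(k \right)} = k + \left(8 + k - 18\right) = k + \left(-10 + k\right) = -10 + 2 k$)
$j{\left(V \right)} + 36529 = \left(-10 + 2 \left(-124\right)\right) + 36529 = \left(-10 - 248\right) + 36529 = -258 + 36529 = 36271$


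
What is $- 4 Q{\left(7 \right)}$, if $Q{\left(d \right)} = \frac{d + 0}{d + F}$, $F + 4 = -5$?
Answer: $14$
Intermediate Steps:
$F = -9$ ($F = -4 - 5 = -9$)
$Q{\left(d \right)} = \frac{d}{-9 + d}$ ($Q{\left(d \right)} = \frac{d + 0}{d - 9} = \frac{d}{-9 + d}$)
$- 4 Q{\left(7 \right)} = - 4 \frac{7}{-9 + 7} = - 4 \frac{7}{-2} = - 4 \cdot 7 \left(- \frac{1}{2}\right) = \left(-4\right) \left(- \frac{7}{2}\right) = 14$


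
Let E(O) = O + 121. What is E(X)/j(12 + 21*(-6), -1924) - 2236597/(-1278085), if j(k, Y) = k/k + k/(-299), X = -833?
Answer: -271165244919/527849105 ≈ -513.72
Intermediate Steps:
E(O) = 121 + O
j(k, Y) = 1 - k/299 (j(k, Y) = 1 + k*(-1/299) = 1 - k/299)
E(X)/j(12 + 21*(-6), -1924) - 2236597/(-1278085) = (121 - 833)/(1 - (12 + 21*(-6))/299) - 2236597/(-1278085) = -712/(1 - (12 - 126)/299) - 2236597*(-1/1278085) = -712/(1 - 1/299*(-114)) + 2236597/1278085 = -712/(1 + 114/299) + 2236597/1278085 = -712/413/299 + 2236597/1278085 = -712*299/413 + 2236597/1278085 = -212888/413 + 2236597/1278085 = -271165244919/527849105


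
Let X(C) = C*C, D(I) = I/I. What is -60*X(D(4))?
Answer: -60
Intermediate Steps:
D(I) = 1
X(C) = C²
-60*X(D(4)) = -60*1² = -60*1 = -60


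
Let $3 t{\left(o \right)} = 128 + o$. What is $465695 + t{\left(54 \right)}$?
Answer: $\frac{1397267}{3} \approx 4.6576 \cdot 10^{5}$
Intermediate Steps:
$t{\left(o \right)} = \frac{128}{3} + \frac{o}{3}$ ($t{\left(o \right)} = \frac{128 + o}{3} = \frac{128}{3} + \frac{o}{3}$)
$465695 + t{\left(54 \right)} = 465695 + \left(\frac{128}{3} + \frac{1}{3} \cdot 54\right) = 465695 + \left(\frac{128}{3} + 18\right) = 465695 + \frac{182}{3} = \frac{1397267}{3}$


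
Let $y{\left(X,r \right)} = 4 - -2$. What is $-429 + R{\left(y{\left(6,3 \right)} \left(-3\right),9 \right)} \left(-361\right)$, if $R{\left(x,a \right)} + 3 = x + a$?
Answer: $3903$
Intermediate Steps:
$y{\left(X,r \right)} = 6$ ($y{\left(X,r \right)} = 4 + 2 = 6$)
$R{\left(x,a \right)} = -3 + a + x$ ($R{\left(x,a \right)} = -3 + \left(x + a\right) = -3 + \left(a + x\right) = -3 + a + x$)
$-429 + R{\left(y{\left(6,3 \right)} \left(-3\right),9 \right)} \left(-361\right) = -429 + \left(-3 + 9 + 6 \left(-3\right)\right) \left(-361\right) = -429 + \left(-3 + 9 - 18\right) \left(-361\right) = -429 - -4332 = -429 + 4332 = 3903$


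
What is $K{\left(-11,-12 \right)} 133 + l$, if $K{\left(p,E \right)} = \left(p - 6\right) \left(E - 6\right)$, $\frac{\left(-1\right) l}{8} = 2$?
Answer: $40682$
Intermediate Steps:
$l = -16$ ($l = \left(-8\right) 2 = -16$)
$K{\left(p,E \right)} = \left(-6 + E\right) \left(-6 + p\right)$ ($K{\left(p,E \right)} = \left(-6 + p\right) \left(-6 + E\right) = \left(-6 + E\right) \left(-6 + p\right)$)
$K{\left(-11,-12 \right)} 133 + l = \left(36 - -72 - -66 - -132\right) 133 - 16 = \left(36 + 72 + 66 + 132\right) 133 - 16 = 306 \cdot 133 - 16 = 40698 - 16 = 40682$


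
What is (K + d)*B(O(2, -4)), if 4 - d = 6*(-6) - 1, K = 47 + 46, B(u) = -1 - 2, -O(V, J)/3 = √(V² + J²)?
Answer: -402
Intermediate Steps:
O(V, J) = -3*√(J² + V²) (O(V, J) = -3*√(V² + J²) = -3*√(J² + V²))
B(u) = -3
K = 93
d = 41 (d = 4 - (6*(-6) - 1) = 4 - (-36 - 1) = 4 - 1*(-37) = 4 + 37 = 41)
(K + d)*B(O(2, -4)) = (93 + 41)*(-3) = 134*(-3) = -402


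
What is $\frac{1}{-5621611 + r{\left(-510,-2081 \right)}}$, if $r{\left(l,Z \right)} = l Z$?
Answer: $- \frac{1}{4560301} \approx -2.1928 \cdot 10^{-7}$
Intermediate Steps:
$r{\left(l,Z \right)} = Z l$
$\frac{1}{-5621611 + r{\left(-510,-2081 \right)}} = \frac{1}{-5621611 - -1061310} = \frac{1}{-5621611 + 1061310} = \frac{1}{-4560301} = - \frac{1}{4560301}$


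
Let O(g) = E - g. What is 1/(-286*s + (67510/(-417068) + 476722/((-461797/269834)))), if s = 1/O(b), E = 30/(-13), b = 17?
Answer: -24171394275098/6732705502112875153 ≈ -3.5901e-6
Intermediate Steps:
E = -30/13 (E = 30*(-1/13) = -30/13 ≈ -2.3077)
O(g) = -30/13 - g
s = -13/251 (s = 1/(-30/13 - 1*17) = 1/(-30/13 - 17) = 1/(-251/13) = -13/251 ≈ -0.051793)
1/(-286*s + (67510/(-417068) + 476722/((-461797/269834)))) = 1/(-286*(-13/251) + (67510/(-417068) + 476722/((-461797/269834)))) = 1/(3718/251 + (67510*(-1/417068) + 476722/((-461797*1/269834)))) = 1/(3718/251 + (-33755/208534 + 476722/(-461797/269834))) = 1/(3718/251 + (-33755/208534 + 476722*(-269834/461797))) = 1/(3718/251 + (-33755/208534 - 128635804148/461797)) = 1/(3718/251 - 26824954370156767/96300375598) = 1/(-6732705502112875153/24171394275098) = -24171394275098/6732705502112875153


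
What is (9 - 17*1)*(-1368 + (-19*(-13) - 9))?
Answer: 9040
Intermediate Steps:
(9 - 17*1)*(-1368 + (-19*(-13) - 9)) = (9 - 17)*(-1368 + (247 - 9)) = -8*(-1368 + 238) = -8*(-1130) = 9040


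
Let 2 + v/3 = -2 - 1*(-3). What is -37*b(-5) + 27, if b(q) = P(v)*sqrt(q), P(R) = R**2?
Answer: 27 - 333*I*sqrt(5) ≈ 27.0 - 744.61*I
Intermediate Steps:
v = -3 (v = -6 + 3*(-2 - 1*(-3)) = -6 + 3*(-2 + 3) = -6 + 3*1 = -6 + 3 = -3)
b(q) = 9*sqrt(q) (b(q) = (-3)**2*sqrt(q) = 9*sqrt(q))
-37*b(-5) + 27 = -333*sqrt(-5) + 27 = -333*I*sqrt(5) + 27 = 27 - 333*I*sqrt(5)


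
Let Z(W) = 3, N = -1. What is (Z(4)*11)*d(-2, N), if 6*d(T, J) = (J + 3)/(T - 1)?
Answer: -11/3 ≈ -3.6667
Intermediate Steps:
d(T, J) = (3 + J)/(6*(-1 + T)) (d(T, J) = ((J + 3)/(T - 1))/6 = ((3 + J)/(-1 + T))/6 = (3 + J)/(6*(-1 + T)))
(Z(4)*11)*d(-2, N) = (3*11)*((3 - 1)/(6*(-1 - 2))) = 33*((1/6)*2/(-3)) = 33*((1/6)*(-1/3)*2) = 33*(-1/9) = -11/3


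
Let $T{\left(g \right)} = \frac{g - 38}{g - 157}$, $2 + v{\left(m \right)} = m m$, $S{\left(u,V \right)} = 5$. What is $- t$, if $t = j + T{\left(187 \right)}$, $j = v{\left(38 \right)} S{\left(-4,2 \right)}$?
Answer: $- \frac{216449}{30} \approx -7215.0$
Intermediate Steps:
$v{\left(m \right)} = -2 + m^{2}$ ($v{\left(m \right)} = -2 + m m = -2 + m^{2}$)
$T{\left(g \right)} = \frac{-38 + g}{-157 + g}$
$j = 7210$ ($j = \left(-2 + 38^{2}\right) 5 = \left(-2 + 1444\right) 5 = 1442 \cdot 5 = 7210$)
$t = \frac{216449}{30}$ ($t = 7210 + \frac{-38 + 187}{-157 + 187} = 7210 + \frac{1}{30} \cdot 149 = 7210 + \frac{149}{30} = \frac{216449}{30} \approx 7215.0$)
$- t = \left(-1\right) \frac{216449}{30} = - \frac{216449}{30}$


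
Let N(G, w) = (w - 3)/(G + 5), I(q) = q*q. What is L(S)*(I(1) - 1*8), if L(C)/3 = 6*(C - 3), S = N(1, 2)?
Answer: 399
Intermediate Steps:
I(q) = q²
N(G, w) = (-3 + w)/(5 + G)
S = -⅙ (S = (-3 + 2)/(5 + 1) = -1/6 = (⅙)*(-1) = -⅙ ≈ -0.16667)
L(C) = -54 + 18*C (L(C) = 3*(6*(C - 3)) = 3*(6*(-3 + C)) = 3*(-18 + 6*C) = -54 + 18*C)
L(S)*(I(1) - 1*8) = (-54 + 18*(-⅙))*(1² - 1*8) = (-54 - 3)*(1 - 8) = -57*(-7) = 399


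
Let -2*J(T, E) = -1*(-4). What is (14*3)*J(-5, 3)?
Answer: -84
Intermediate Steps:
J(T, E) = -2 (J(T, E) = -(-1)*(-4)/2 = -½*4 = -2)
(14*3)*J(-5, 3) = (14*3)*(-2) = 42*(-2) = -84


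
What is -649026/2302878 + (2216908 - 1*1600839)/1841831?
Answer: 37222589996/706918681603 ≈ 0.052655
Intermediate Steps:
-649026/2302878 + (2216908 - 1*1600839)/1841831 = -649026*1/2302878 + (2216908 - 1600839)*(1/1841831) = -108171/383813 + 616069*(1/1841831) = -108171/383813 + 616069/1841831 = 37222589996/706918681603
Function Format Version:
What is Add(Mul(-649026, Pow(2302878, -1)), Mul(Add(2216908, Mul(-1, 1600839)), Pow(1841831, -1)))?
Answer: Rational(37222589996, 706918681603) ≈ 0.052655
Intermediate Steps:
Add(Mul(-649026, Pow(2302878, -1)), Mul(Add(2216908, Mul(-1, 1600839)), Pow(1841831, -1))) = Add(Mul(-649026, Rational(1, 2302878)), Mul(Add(2216908, -1600839), Rational(1, 1841831))) = Add(Rational(-108171, 383813), Mul(616069, Rational(1, 1841831))) = Add(Rational(-108171, 383813), Rational(616069, 1841831)) = Rational(37222589996, 706918681603)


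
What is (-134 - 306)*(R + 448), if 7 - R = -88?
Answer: -238920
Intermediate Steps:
R = 95 (R = 7 - 1*(-88) = 7 + 88 = 95)
(-134 - 306)*(R + 448) = (-134 - 306)*(95 + 448) = -440*543 = -238920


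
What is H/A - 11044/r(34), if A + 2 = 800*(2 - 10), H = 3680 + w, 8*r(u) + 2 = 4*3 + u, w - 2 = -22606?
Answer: -2139382/1067 ≈ -2005.0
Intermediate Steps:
w = -22604 (w = 2 - 22606 = -22604)
r(u) = 5/4 + u/8 (r(u) = -1/4 + (4*3 + u)/8 = -1/4 + (12 + u)/8 = -1/4 + (3/2 + u/8) = 5/4 + u/8)
H = -18924 (H = 3680 - 22604 = -18924)
A = -6402 (A = -2 + 800*(2 - 10) = -2 + 800*(-8) = -2 - 6400 = -6402)
H/A - 11044/r(34) = -18924/(-6402) - 11044/(5/4 + (1/8)*34) = -18924*(-1/6402) - 11044/(5/4 + 17/4) = 3154/1067 - 11044/11/2 = 3154/1067 - 11044*2/11 = 3154/1067 - 2008 = -2139382/1067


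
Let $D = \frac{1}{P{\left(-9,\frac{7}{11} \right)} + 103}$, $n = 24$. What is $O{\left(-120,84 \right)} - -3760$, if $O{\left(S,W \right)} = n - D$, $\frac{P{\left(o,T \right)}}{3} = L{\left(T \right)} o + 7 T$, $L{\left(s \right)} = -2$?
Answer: $\frac{7091205}{1874} \approx 3784.0$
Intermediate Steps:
$P{\left(o,T \right)} = - 6 o + 21 T$ ($P{\left(o,T \right)} = 3 \left(- 2 o + 7 T\right) = - 6 o + 21 T$)
$D = \frac{11}{1874}$ ($D = \frac{1}{\left(\left(-6\right) \left(-9\right) + 21 \cdot \frac{7}{11}\right) + 103} = \frac{1}{\left(54 + 21 \cdot 7 \cdot \frac{1}{11}\right) + 103} = \frac{1}{\left(54 + 21 \cdot \frac{7}{11}\right) + 103} = \frac{1}{\left(54 + \frac{147}{11}\right) + 103} = \frac{1}{\frac{741}{11} + 103} = \frac{1}{\frac{1874}{11}} = \frac{11}{1874} \approx 0.0058698$)
$O{\left(S,W \right)} = \frac{44965}{1874}$ ($O{\left(S,W \right)} = 24 - \frac{11}{1874} = \frac{44965}{1874}$)
$O{\left(-120,84 \right)} - -3760 = \frac{44965}{1874} - -3760 = \frac{44965}{1874} + 3760 = \frac{7091205}{1874}$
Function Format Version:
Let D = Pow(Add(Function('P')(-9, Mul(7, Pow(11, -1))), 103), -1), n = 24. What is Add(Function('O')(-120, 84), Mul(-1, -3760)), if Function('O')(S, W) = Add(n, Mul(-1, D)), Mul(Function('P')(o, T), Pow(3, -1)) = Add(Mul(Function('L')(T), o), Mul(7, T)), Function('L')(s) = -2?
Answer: Rational(7091205, 1874) ≈ 3784.0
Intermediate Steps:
Function('P')(o, T) = Add(Mul(-6, o), Mul(21, T)) (Function('P')(o, T) = Mul(3, Add(Mul(-2, o), Mul(7, T))) = Add(Mul(-6, o), Mul(21, T)))
D = Rational(11, 1874) (D = Pow(Add(Add(Mul(-6, -9), Mul(21, Mul(7, Pow(11, -1)))), 103), -1) = Pow(Add(Add(54, Mul(21, Mul(7, Rational(1, 11)))), 103), -1) = Pow(Add(Add(54, Mul(21, Rational(7, 11))), 103), -1) = Pow(Add(Add(54, Rational(147, 11)), 103), -1) = Pow(Add(Rational(741, 11), 103), -1) = Pow(Rational(1874, 11), -1) = Rational(11, 1874) ≈ 0.0058698)
Function('O')(S, W) = Rational(44965, 1874) (Function('O')(S, W) = Add(24, Mul(-1, Rational(11, 1874))) = Add(24, Rational(-11, 1874)) = Rational(44965, 1874))
Add(Function('O')(-120, 84), Mul(-1, -3760)) = Add(Rational(44965, 1874), Mul(-1, -3760)) = Add(Rational(44965, 1874), 3760) = Rational(7091205, 1874)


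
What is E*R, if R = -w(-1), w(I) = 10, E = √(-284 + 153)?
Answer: -10*I*√131 ≈ -114.46*I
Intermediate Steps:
E = I*√131 (E = √(-131) = I*√131 ≈ 11.446*I)
R = -10 (R = -1*10 = -10)
E*R = (I*√131)*(-10) = -10*I*√131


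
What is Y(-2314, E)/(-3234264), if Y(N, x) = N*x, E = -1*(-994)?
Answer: 575029/808566 ≈ 0.71117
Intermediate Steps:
E = 994
Y(-2314, E)/(-3234264) = -2314*994/(-3234264) = -2300116*(-1/3234264) = 575029/808566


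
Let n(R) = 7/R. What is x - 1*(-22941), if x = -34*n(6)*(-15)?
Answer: 23536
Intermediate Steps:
x = 595 (x = -238/6*(-15) = -34*7/6*(-15) = -119/3*(-15) = 595)
x - 1*(-22941) = 595 - 1*(-22941) = 595 + 22941 = 23536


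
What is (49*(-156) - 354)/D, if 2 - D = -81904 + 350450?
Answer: 3999/134272 ≈ 0.029783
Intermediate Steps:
D = -268544 (D = 2 - (-81904 + 350450) = 2 - 1*268546 = 2 - 268546 = -268544)
(49*(-156) - 354)/D = (49*(-156) - 354)/(-268544) = (-7644 - 354)*(-1/268544) = -7998*(-1/268544) = 3999/134272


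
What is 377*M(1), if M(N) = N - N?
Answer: 0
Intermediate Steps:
M(N) = 0
377*M(1) = 377*0 = 0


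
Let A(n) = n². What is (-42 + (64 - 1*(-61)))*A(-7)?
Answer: 4067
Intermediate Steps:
(-42 + (64 - 1*(-61)))*A(-7) = (-42 + (64 - 1*(-61)))*(-7)² = (-42 + (64 + 61))*49 = (-42 + 125)*49 = 83*49 = 4067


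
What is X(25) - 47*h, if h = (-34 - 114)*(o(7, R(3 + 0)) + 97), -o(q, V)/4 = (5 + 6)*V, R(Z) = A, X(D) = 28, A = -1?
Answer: 980824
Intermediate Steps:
R(Z) = -1
o(q, V) = -44*V (o(q, V) = -4*(5 + 6)*V = -44*V)
h = -20868 (h = (-34 - 114)*(-44*(-1) + 97) = -148*(44 + 97) = -148*141 = -20868)
X(25) - 47*h = 28 - 47*(-20868) = 28 + 980796 = 980824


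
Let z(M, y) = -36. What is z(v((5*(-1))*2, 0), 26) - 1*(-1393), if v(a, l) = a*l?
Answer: 1357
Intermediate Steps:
z(v((5*(-1))*2, 0), 26) - 1*(-1393) = -36 - 1*(-1393) = -36 + 1393 = 1357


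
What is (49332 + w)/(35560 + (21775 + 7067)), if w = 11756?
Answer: 30544/32201 ≈ 0.94854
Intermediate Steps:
(49332 + w)/(35560 + (21775 + 7067)) = (49332 + 11756)/(35560 + (21775 + 7067)) = 61088/(35560 + 28842) = 61088/64402 = 61088*(1/64402) = 30544/32201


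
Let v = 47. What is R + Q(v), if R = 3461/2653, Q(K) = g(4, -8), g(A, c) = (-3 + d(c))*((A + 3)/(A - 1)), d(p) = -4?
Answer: -119614/7959 ≈ -15.029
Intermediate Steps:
g(A, c) = -7*(3 + A)/(-1 + A) (g(A, c) = (-3 - 4)*((A + 3)/(A - 1)) = -7*(3 + A)/(-1 + A))
Q(K) = -49/3 (Q(K) = 7*(-3 - 1*4)/(-1 + 4) = 7*(-3 - 4)/3 = 7*(1/3)*(-7) = -49/3)
R = 3461/2653 (R = 3461*(1/2653) = 3461/2653 ≈ 1.3046)
R + Q(v) = 3461/2653 - 49/3 = -119614/7959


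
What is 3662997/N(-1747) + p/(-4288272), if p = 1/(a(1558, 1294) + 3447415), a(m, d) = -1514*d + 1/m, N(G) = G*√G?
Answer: -19/121262387709528 + 3662997*I*√1747/3052009 ≈ -1.5668e-13 + 50.165*I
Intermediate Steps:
N(G) = G^(3/2)
a(m, d) = 1/m - 1514*d
p = 1558/2318769843 (p = 1/((1/1558 - 1514*1294) + 3447415) = 1/((1/1558 - 1959116) + 3447415) = 1/(-3052302727/1558 + 3447415) = 1/(2318769843/1558) = 1558/2318769843 ≈ 6.7191e-7)
3662997/N(-1747) + p/(-4288272) = 3662997/((-1747)^(3/2)) + (1558/2318769843)/(-4288272) = 3662997/((-1747*I*√1747)) + (1558/2318769843)*(-1/4288272) = 3662997*(I*√1747/3052009) - 19/121262387709528 = 3662997*I*√1747/3052009 - 19/121262387709528 = -19/121262387709528 + 3662997*I*√1747/3052009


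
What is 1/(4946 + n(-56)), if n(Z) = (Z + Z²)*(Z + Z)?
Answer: -1/340014 ≈ -2.9411e-6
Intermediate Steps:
n(Z) = 2*Z*(Z + Z²) (n(Z) = (Z + Z²)*(2*Z) = 2*Z*(Z + Z²))
1/(4946 + n(-56)) = 1/(4946 + 2*(-56)²*(1 - 56)) = 1/(4946 + 2*3136*(-55)) = 1/(4946 - 344960) = 1/(-340014) = -1/340014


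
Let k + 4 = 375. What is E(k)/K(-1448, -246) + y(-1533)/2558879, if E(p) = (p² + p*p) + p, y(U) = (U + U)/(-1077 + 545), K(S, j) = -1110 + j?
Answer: -13401890638271/65926958556 ≈ -203.28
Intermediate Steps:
k = 371 (k = -4 + 375 = 371)
y(U) = -U/266 (y(U) = (2*U)/(-532) = (2*U)*(-1/532) = -U/266)
E(p) = p + 2*p² (E(p) = (p² + p²) + p = 2*p² + p = p + 2*p²)
E(k)/K(-1448, -246) + y(-1533)/2558879 = (371*(1 + 2*371))/(-1110 - 246) - 1/266*(-1533)/2558879 = (371*(1 + 742))/(-1356) + (219/38)*(1/2558879) = (371*743)*(-1/1356) + 219/97237402 = 275653*(-1/1356) + 219/97237402 = -275653/1356 + 219/97237402 = -13401890638271/65926958556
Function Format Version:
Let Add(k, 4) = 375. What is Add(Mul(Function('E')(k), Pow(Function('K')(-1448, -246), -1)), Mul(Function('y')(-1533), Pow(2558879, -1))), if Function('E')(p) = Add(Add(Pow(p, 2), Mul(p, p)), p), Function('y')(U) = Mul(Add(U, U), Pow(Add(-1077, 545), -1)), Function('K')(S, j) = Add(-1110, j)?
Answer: Rational(-13401890638271, 65926958556) ≈ -203.28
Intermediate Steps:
k = 371 (k = Add(-4, 375) = 371)
Function('y')(U) = Mul(Rational(-1, 266), U) (Function('y')(U) = Mul(Mul(2, U), Pow(-532, -1)) = Mul(Mul(2, U), Rational(-1, 532)) = Mul(Rational(-1, 266), U))
Function('E')(p) = Add(p, Mul(2, Pow(p, 2))) (Function('E')(p) = Add(Add(Pow(p, 2), Pow(p, 2)), p) = Add(Mul(2, Pow(p, 2)), p) = Add(p, Mul(2, Pow(p, 2))))
Add(Mul(Function('E')(k), Pow(Function('K')(-1448, -246), -1)), Mul(Function('y')(-1533), Pow(2558879, -1))) = Add(Mul(Mul(371, Add(1, Mul(2, 371))), Pow(Add(-1110, -246), -1)), Mul(Mul(Rational(-1, 266), -1533), Pow(2558879, -1))) = Add(Mul(Mul(371, Add(1, 742)), Pow(-1356, -1)), Mul(Rational(219, 38), Rational(1, 2558879))) = Add(Mul(Mul(371, 743), Rational(-1, 1356)), Rational(219, 97237402)) = Add(Mul(275653, Rational(-1, 1356)), Rational(219, 97237402)) = Add(Rational(-275653, 1356), Rational(219, 97237402)) = Rational(-13401890638271, 65926958556)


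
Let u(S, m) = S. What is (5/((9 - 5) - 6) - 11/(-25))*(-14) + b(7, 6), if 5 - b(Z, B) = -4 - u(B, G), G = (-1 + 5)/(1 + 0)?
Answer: 1096/25 ≈ 43.840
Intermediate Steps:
G = 4 (G = 4/1 = 4*1 = 4)
b(Z, B) = 9 + B (b(Z, B) = 5 - (-4 - B) = 5 + (4 + B) = 9 + B)
(5/((9 - 5) - 6) - 11/(-25))*(-14) + b(7, 6) = (5/((9 - 5) - 6) - 11/(-25))*(-14) + (9 + 6) = (5/(4 - 6) - 11*(-1/25))*(-14) + 15 = (5/(-2) + 11/25)*(-14) + 15 = (5*(-½) + 11/25)*(-14) + 15 = (-5/2 + 11/25)*(-14) + 15 = -103/50*(-14) + 15 = 721/25 + 15 = 1096/25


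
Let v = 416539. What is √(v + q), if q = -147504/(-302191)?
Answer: √38038136331336523/302191 ≈ 645.40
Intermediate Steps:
q = 147504/302191 (q = -147504*(-1/302191) = 147504/302191 ≈ 0.48812)
√(v + q) = √(416539 + 147504/302191) = √(125874484453/302191) = √38038136331336523/302191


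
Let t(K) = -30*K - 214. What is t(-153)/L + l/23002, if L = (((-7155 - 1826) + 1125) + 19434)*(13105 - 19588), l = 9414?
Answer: 25232707903/61661932941 ≈ 0.40921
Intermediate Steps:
L = -75060174 (L = ((-8981 + 1125) + 19434)*(-6483) = (-7856 + 19434)*(-6483) = 11578*(-6483) = -75060174)
t(K) = -214 - 30*K
t(-153)/L + l/23002 = (-214 - 30*(-153))/(-75060174) + 9414/23002 = (-214 + 4590)*(-1/75060174) + 9414*(1/23002) = 4376*(-1/75060174) + 4707/11501 = -2188/37530087 + 4707/11501 = 25232707903/61661932941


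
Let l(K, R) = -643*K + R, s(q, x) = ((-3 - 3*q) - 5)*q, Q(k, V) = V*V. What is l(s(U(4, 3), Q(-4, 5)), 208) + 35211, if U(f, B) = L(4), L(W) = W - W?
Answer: 35419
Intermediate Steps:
L(W) = 0
U(f, B) = 0
Q(k, V) = V²
s(q, x) = q*(-8 - 3*q) (s(q, x) = (-8 - 3*q)*q = q*(-8 - 3*q))
l(K, R) = R - 643*K
l(s(U(4, 3), Q(-4, 5)), 208) + 35211 = (208 - (-643)*0*(8 + 3*0)) + 35211 = (208 - (-643)*0*(8 + 0)) + 35211 = (208 - (-643)*0*8) + 35211 = (208 - 643*0) + 35211 = (208 + 0) + 35211 = 208 + 35211 = 35419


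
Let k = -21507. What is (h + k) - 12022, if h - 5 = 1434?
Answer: -32090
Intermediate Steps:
h = 1439 (h = 5 + 1434 = 1439)
(h + k) - 12022 = (1439 - 21507) - 12022 = -20068 - 12022 = -32090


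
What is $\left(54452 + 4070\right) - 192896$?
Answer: $-134374$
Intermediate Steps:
$\left(54452 + 4070\right) - 192896 = 58522 - 192896 = -134374$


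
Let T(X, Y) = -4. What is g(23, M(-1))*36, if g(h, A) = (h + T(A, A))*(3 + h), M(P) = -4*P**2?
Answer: 17784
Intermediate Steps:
g(h, A) = (-4 + h)*(3 + h) (g(h, A) = (h - 4)*(3 + h) = (-4 + h)*(3 + h))
g(23, M(-1))*36 = (-12 + 23**2 - 1*23)*36 = (-12 + 529 - 23)*36 = 494*36 = 17784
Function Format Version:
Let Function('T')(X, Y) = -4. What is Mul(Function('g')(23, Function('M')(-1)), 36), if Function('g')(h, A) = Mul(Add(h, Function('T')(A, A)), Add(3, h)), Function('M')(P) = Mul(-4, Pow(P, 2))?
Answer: 17784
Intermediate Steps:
Function('g')(h, A) = Mul(Add(-4, h), Add(3, h)) (Function('g')(h, A) = Mul(Add(h, -4), Add(3, h)) = Mul(Add(-4, h), Add(3, h)))
Mul(Function('g')(23, Function('M')(-1)), 36) = Mul(Add(-12, Pow(23, 2), Mul(-1, 23)), 36) = Mul(Add(-12, 529, -23), 36) = Mul(494, 36) = 17784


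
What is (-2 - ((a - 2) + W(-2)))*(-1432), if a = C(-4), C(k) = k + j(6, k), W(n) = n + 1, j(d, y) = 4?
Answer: -1432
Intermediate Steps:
W(n) = 1 + n
C(k) = 4 + k (C(k) = k + 4 = 4 + k)
a = 0 (a = 4 - 4 = 0)
(-2 - ((a - 2) + W(-2)))*(-1432) = (-2 - ((0 - 2) + (1 - 2)))*(-1432) = (-2 - (-2 - 1))*(-1432) = (-2 - 1*(-3))*(-1432) = (-2 + 3)*(-1432) = 1*(-1432) = -1432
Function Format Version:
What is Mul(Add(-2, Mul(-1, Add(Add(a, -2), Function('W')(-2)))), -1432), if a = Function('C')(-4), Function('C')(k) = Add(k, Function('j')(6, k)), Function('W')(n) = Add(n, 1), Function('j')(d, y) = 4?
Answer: -1432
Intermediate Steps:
Function('W')(n) = Add(1, n)
Function('C')(k) = Add(4, k) (Function('C')(k) = Add(k, 4) = Add(4, k))
a = 0 (a = Add(4, -4) = 0)
Mul(Add(-2, Mul(-1, Add(Add(a, -2), Function('W')(-2)))), -1432) = Mul(Add(-2, Mul(-1, Add(Add(0, -2), Add(1, -2)))), -1432) = Mul(Add(-2, Mul(-1, Add(-2, -1))), -1432) = Mul(Add(-2, Mul(-1, -3)), -1432) = Mul(Add(-2, 3), -1432) = Mul(1, -1432) = -1432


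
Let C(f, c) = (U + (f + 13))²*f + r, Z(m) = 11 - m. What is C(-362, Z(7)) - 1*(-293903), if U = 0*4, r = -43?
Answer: -43798102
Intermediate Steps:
U = 0
C(f, c) = -43 + f*(13 + f)² (C(f, c) = (0 + (f + 13))²*f - 43 = (0 + (13 + f))²*f - 43 = (13 + f)²*f - 43 = f*(13 + f)² - 43 = -43 + f*(13 + f)²)
C(-362, Z(7)) - 1*(-293903) = (-43 - 362*(13 - 362)²) - 1*(-293903) = (-43 - 362*(-349)²) + 293903 = (-43 - 362*121801) + 293903 = (-43 - 44091962) + 293903 = -44092005 + 293903 = -43798102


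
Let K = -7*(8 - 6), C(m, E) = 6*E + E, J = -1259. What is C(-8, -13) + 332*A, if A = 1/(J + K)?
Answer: -116175/1273 ≈ -91.261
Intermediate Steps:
C(m, E) = 7*E
K = -14 (K = -7*2 = -14)
A = -1/1273 (A = 1/(-1259 - 14) = 1/(-1273) = -1/1273 ≈ -0.00078555)
C(-8, -13) + 332*A = 7*(-13) + 332*(-1/1273) = -91 - 332/1273 = -116175/1273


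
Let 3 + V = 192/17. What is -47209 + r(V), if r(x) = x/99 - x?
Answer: -26488855/561 ≈ -47217.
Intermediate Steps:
V = 141/17 (V = -3 + 192/17 = 141/17 ≈ 8.2941)
r(x) = -98*x/99 (r(x) = x*(1/99) - x = x/99 - x = -98*x/99)
-47209 + r(V) = -47209 - 98/99*141/17 = -47209 - 4606/561 = -26488855/561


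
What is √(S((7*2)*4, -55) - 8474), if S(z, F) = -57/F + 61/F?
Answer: 9*I*√316470/55 ≈ 92.055*I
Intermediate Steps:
S(z, F) = 4/F
√(S((7*2)*4, -55) - 8474) = √(4/(-55) - 8474) = √(4*(-1/55) - 8474) = √(-4/55 - 8474) = √(-466074/55) = 9*I*√316470/55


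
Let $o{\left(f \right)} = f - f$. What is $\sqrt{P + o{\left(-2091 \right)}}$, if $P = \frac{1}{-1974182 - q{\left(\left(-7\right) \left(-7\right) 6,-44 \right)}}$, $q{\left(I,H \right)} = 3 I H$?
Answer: $\frac{i \sqrt{1935374}}{1935374} \approx 0.00071882 i$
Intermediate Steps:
$q{\left(I,H \right)} = 3 H I$
$P = - \frac{1}{1935374}$ ($P = \frac{1}{-1974182 - 3 \left(-44\right) \left(-7\right) \left(-7\right) 6} = \frac{1}{-1974182 - 3 \left(-44\right) 49 \cdot 6} = \frac{1}{-1974182 - 3 \left(-44\right) 294} = \frac{1}{-1974182 - -38808} = \frac{1}{-1974182 + 38808} = \frac{1}{-1935374} = - \frac{1}{1935374} \approx -5.167 \cdot 10^{-7}$)
$o{\left(f \right)} = 0$
$\sqrt{P + o{\left(-2091 \right)}} = \sqrt{- \frac{1}{1935374} + 0} = \sqrt{- \frac{1}{1935374}} = \frac{i \sqrt{1935374}}{1935374}$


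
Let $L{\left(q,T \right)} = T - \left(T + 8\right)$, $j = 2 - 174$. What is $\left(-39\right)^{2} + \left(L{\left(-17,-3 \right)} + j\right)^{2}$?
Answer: $33921$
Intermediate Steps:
$j = -172$
$L{\left(q,T \right)} = -8$ ($L{\left(q,T \right)} = T - \left(8 + T\right) = -8$)
$\left(-39\right)^{2} + \left(L{\left(-17,-3 \right)} + j\right)^{2} = \left(-39\right)^{2} + \left(-8 - 172\right)^{2} = 1521 + \left(-180\right)^{2} = 1521 + 32400 = 33921$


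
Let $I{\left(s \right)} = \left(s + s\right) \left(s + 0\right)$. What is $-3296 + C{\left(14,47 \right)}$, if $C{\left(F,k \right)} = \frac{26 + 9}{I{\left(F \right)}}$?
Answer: $- \frac{184571}{56} \approx -3295.9$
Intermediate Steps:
$I{\left(s \right)} = 2 s^{2}$ ($I{\left(s \right)} = 2 s s = 2 s^{2}$)
$C{\left(F,k \right)} = \frac{35}{2 F^{2}}$ ($C{\left(F,k \right)} = \frac{26 + 9}{2 F^{2}} = 35 \frac{1}{2 F^{2}} = \frac{35}{2 F^{2}}$)
$-3296 + C{\left(14,47 \right)} = -3296 + \frac{35}{2 \cdot 196} = -3296 + \frac{35}{2} \cdot \frac{1}{196} = -3296 + \frac{5}{56} = - \frac{184571}{56}$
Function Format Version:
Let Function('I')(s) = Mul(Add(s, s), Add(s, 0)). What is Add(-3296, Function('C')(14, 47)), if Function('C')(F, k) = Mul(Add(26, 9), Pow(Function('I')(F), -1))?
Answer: Rational(-184571, 56) ≈ -3295.9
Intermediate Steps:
Function('I')(s) = Mul(2, Pow(s, 2)) (Function('I')(s) = Mul(Mul(2, s), s) = Mul(2, Pow(s, 2)))
Function('C')(F, k) = Mul(Rational(35, 2), Pow(F, -2)) (Function('C')(F, k) = Mul(Add(26, 9), Pow(Mul(2, Pow(F, 2)), -1)) = Mul(35, Mul(Rational(1, 2), Pow(F, -2))) = Mul(Rational(35, 2), Pow(F, -2)))
Add(-3296, Function('C')(14, 47)) = Add(-3296, Mul(Rational(35, 2), Pow(14, -2))) = Add(-3296, Mul(Rational(35, 2), Rational(1, 196))) = Add(-3296, Rational(5, 56)) = Rational(-184571, 56)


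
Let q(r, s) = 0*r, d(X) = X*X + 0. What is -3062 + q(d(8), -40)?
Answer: -3062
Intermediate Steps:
d(X) = X**2 (d(X) = X**2 + 0 = X**2)
q(r, s) = 0
-3062 + q(d(8), -40) = -3062 + 0 = -3062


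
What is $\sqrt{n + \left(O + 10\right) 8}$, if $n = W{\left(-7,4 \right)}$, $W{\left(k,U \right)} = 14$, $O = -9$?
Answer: $\sqrt{22} \approx 4.6904$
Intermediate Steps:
$n = 14$
$\sqrt{n + \left(O + 10\right) 8} = \sqrt{14 + \left(-9 + 10\right) 8} = \sqrt{14 + 1 \cdot 8} = \sqrt{14 + 8} = \sqrt{22}$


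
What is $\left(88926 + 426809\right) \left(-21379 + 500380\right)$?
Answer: $247037580735$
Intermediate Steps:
$\left(88926 + 426809\right) \left(-21379 + 500380\right) = 515735 \cdot 479001 = 247037580735$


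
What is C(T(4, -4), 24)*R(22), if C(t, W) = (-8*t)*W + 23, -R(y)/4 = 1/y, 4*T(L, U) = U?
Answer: -430/11 ≈ -39.091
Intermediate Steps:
T(L, U) = U/4
R(y) = -4/y
C(t, W) = 23 - 8*W*t (C(t, W) = -8*W*t + 23 = 23 - 8*W*t)
C(T(4, -4), 24)*R(22) = (23 - 8*24*(¼)*(-4))*(-4/22) = (23 - 8*24*(-1))*(-4*1/22) = (23 + 192)*(-2/11) = 215*(-2/11) = -430/11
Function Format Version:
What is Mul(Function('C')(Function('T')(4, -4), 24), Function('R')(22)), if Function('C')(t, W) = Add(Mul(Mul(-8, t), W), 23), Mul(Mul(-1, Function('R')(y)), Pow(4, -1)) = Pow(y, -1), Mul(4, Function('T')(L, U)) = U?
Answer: Rational(-430, 11) ≈ -39.091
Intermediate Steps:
Function('T')(L, U) = Mul(Rational(1, 4), U)
Function('R')(y) = Mul(-4, Pow(y, -1))
Function('C')(t, W) = Add(23, Mul(-8, W, t)) (Function('C')(t, W) = Add(Mul(-8, W, t), 23) = Add(23, Mul(-8, W, t)))
Mul(Function('C')(Function('T')(4, -4), 24), Function('R')(22)) = Mul(Add(23, Mul(-8, 24, Mul(Rational(1, 4), -4))), Mul(-4, Pow(22, -1))) = Mul(Add(23, Mul(-8, 24, -1)), Mul(-4, Rational(1, 22))) = Mul(Add(23, 192), Rational(-2, 11)) = Mul(215, Rational(-2, 11)) = Rational(-430, 11)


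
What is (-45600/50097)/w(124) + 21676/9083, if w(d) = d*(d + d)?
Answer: 11220854069/4701987527 ≈ 2.3864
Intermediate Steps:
w(d) = 2*d² (w(d) = d*(2*d) = 2*d²)
(-45600/50097)/w(124) + 21676/9083 = (-45600/50097)/((2*124²)) + 21676/9083 = (-45600*1/50097)/((2*15376)) + 21676*(1/9083) = -15200/16699/30752 + 21676/9083 = -15200/16699*1/30752 + 21676/9083 = -475/16047739 + 21676/9083 = 11220854069/4701987527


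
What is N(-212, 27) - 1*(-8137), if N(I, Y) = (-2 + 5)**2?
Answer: 8146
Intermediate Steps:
N(I, Y) = 9 (N(I, Y) = 3**2 = 9)
N(-212, 27) - 1*(-8137) = 9 - 1*(-8137) = 9 + 8137 = 8146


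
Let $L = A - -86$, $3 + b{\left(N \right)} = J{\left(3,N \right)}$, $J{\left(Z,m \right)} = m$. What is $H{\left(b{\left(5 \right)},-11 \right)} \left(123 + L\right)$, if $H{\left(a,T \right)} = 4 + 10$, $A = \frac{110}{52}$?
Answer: $\frac{38423}{13} \approx 2955.6$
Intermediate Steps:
$b{\left(N \right)} = -3 + N$
$A = \frac{55}{26}$ ($A = 110 \cdot \frac{1}{52} = \frac{55}{26} \approx 2.1154$)
$H{\left(a,T \right)} = 14$
$L = \frac{2291}{26}$ ($L = \frac{55}{26} - -86 = \frac{55}{26} + 86 = \frac{2291}{26} \approx 88.115$)
$H{\left(b{\left(5 \right)},-11 \right)} \left(123 + L\right) = 14 \left(123 + \frac{2291}{26}\right) = 14 \cdot \frac{5489}{26} = \frac{38423}{13}$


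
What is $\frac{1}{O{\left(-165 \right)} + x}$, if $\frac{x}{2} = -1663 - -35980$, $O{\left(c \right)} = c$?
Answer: $\frac{1}{68469} \approx 1.4605 \cdot 10^{-5}$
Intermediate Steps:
$x = 68634$ ($x = 2 \left(-1663 - -35980\right) = 2 \left(-1663 + 35980\right) = 2 \cdot 34317 = 68634$)
$\frac{1}{O{\left(-165 \right)} + x} = \frac{1}{-165 + 68634} = \frac{1}{68469}$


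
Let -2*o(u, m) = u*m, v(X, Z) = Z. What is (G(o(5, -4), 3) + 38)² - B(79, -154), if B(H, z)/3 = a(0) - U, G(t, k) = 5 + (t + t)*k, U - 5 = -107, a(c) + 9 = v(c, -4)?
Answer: 10342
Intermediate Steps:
o(u, m) = -m*u/2 (o(u, m) = -u*m/2 = -m*u/2)
a(c) = -13 (a(c) = -9 - 4 = -13)
U = -102 (U = 5 - 107 = -102)
G(t, k) = 5 + 2*k*t (G(t, k) = 5 + (2*t)*k = 5 + 2*k*t)
B(H, z) = 267 (B(H, z) = 3*(-13 - 1*(-102)) = 3*(-13 + 102) = 3*89 = 267)
(G(o(5, -4), 3) + 38)² - B(79, -154) = ((5 + 2*3*(-½*(-4)*5)) + 38)² - 1*267 = ((5 + 2*3*10) + 38)² - 267 = ((5 + 60) + 38)² - 267 = (65 + 38)² - 267 = 103² - 267 = 10609 - 267 = 10342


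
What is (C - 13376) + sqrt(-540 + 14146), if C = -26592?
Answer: -39968 + sqrt(13606) ≈ -39851.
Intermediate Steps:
(C - 13376) + sqrt(-540 + 14146) = (-26592 - 13376) + sqrt(-540 + 14146) = -39968 + sqrt(13606)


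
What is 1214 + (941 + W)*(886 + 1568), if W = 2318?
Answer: 7998800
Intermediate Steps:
1214 + (941 + W)*(886 + 1568) = 1214 + (941 + 2318)*(886 + 1568) = 1214 + 3259*2454 = 1214 + 7997586 = 7998800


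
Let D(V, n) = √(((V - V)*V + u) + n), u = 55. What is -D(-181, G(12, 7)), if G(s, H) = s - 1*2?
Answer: -√65 ≈ -8.0623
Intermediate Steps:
G(s, H) = -2 + s (G(s, H) = s - 2 = -2 + s)
D(V, n) = √(55 + n) (D(V, n) = √(((V - V)*V + 55) + n) = √((0*V + 55) + n) = √((0 + 55) + n) = √(55 + n))
-D(-181, G(12, 7)) = -√(55 + (-2 + 12)) = -√(55 + 10) = -√65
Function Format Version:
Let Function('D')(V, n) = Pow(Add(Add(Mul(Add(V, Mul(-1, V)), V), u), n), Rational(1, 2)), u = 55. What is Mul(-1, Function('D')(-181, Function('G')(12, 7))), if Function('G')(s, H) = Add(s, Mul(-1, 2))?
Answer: Mul(-1, Pow(65, Rational(1, 2))) ≈ -8.0623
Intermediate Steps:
Function('G')(s, H) = Add(-2, s) (Function('G')(s, H) = Add(s, -2) = Add(-2, s))
Function('D')(V, n) = Pow(Add(55, n), Rational(1, 2)) (Function('D')(V, n) = Pow(Add(Add(Mul(Add(V, Mul(-1, V)), V), 55), n), Rational(1, 2)) = Pow(Add(Add(Mul(0, V), 55), n), Rational(1, 2)) = Pow(Add(Add(0, 55), n), Rational(1, 2)) = Pow(Add(55, n), Rational(1, 2)))
Mul(-1, Function('D')(-181, Function('G')(12, 7))) = Mul(-1, Pow(Add(55, Add(-2, 12)), Rational(1, 2))) = Mul(-1, Pow(Add(55, 10), Rational(1, 2))) = Mul(-1, Pow(65, Rational(1, 2)))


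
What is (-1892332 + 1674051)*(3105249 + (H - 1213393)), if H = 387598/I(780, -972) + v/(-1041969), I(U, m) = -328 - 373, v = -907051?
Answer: -13110590246656772191/31757403 ≈ -4.1284e+11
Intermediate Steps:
I(U, m) = -701
H = -17531706857/31757403 (H = 387598/(-701) - 907051/(-1041969) = 387598*(-1/701) - 907051*(-1/1041969) = -387598/701 + 39437/45303 = -17531706857/31757403 ≈ -552.05)
(-1892332 + 1674051)*(3105249 + (H - 1213393)) = (-1892332 + 1674051)*(3105249 + (-17531706857/31757403 - 1213393)) = -218281*(3105249 - 38551742205236/31757403) = -218281*60062901703111/31757403 = -13110590246656772191/31757403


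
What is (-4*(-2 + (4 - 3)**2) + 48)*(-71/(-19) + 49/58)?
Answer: 131274/551 ≈ 238.25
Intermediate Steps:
(-4*(-2 + (4 - 3)**2) + 48)*(-71/(-19) + 49/58) = (-4*(-2 + 1**2) + 48)*(-71*(-1/19) + 49*(1/58)) = (-4*(-2 + 1) + 48)*(71/19 + 49/58) = (-4*(-1) + 48)*(5049/1102) = (4 + 48)*(5049/1102) = 52*(5049/1102) = 131274/551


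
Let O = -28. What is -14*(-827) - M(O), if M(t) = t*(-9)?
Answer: 11326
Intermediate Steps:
M(t) = -9*t
-14*(-827) - M(O) = -14*(-827) - (-9)*(-28) = 11578 - 1*252 = 11578 - 252 = 11326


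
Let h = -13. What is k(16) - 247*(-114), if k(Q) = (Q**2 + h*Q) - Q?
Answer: 28190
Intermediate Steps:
k(Q) = Q**2 - 14*Q (k(Q) = (Q**2 - 13*Q) - Q = Q**2 - 14*Q)
k(16) - 247*(-114) = 16*(-14 + 16) - 247*(-114) = 16*2 + 28158 = 32 + 28158 = 28190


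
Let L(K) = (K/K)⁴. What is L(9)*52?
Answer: 52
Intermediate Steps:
L(K) = 1 (L(K) = 1⁴ = 1)
L(9)*52 = 1*52 = 52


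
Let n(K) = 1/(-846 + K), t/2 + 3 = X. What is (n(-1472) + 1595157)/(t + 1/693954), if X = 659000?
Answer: 1282973107774725/1060052934393043 ≈ 1.2103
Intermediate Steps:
t = 1317994 (t = -6 + 2*659000 = -6 + 1318000 = 1317994)
(n(-1472) + 1595157)/(t + 1/693954) = (1/(-846 - 1472) + 1595157)/(1317994 + 1/693954) = (1/(-2318) + 1595157)/(1317994 + 1/693954) = (-1/2318 + 1595157)/(914627208277/693954) = (3697573925/2318)*(693954/914627208277) = 1282973107774725/1060052934393043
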